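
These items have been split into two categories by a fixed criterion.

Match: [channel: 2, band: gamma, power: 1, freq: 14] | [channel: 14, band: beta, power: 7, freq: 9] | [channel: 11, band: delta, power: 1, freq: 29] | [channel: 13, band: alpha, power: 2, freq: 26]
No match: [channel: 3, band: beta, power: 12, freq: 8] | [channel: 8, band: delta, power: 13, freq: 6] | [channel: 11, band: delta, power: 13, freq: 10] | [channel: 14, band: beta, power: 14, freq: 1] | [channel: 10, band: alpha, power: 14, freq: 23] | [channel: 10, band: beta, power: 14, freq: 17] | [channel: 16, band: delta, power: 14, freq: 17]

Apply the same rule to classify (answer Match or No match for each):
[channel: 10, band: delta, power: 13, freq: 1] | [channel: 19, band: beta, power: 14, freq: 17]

The pattern is that an item is 'Match' exactly when: power ≤ 7.
[channel: 10, band: delta, power: 13, freq: 1]: No match (power = 13).
[channel: 19, band: beta, power: 14, freq: 17]: No match (power = 14).

No match, No match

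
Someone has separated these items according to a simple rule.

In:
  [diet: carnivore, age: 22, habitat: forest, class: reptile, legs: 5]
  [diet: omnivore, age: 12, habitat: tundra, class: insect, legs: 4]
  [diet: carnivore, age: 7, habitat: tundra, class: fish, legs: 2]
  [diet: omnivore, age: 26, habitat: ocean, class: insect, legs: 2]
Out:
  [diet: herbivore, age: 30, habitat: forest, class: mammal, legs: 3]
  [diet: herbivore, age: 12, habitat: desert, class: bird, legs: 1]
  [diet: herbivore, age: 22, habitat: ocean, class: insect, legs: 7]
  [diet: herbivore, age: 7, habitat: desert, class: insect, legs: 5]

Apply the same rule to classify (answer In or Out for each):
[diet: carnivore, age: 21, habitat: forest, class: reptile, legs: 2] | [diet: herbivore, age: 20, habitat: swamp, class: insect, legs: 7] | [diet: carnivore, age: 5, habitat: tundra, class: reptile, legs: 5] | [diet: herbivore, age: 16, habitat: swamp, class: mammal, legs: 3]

In, Out, In, Out

The pattern is that an item is 'In' exactly when: diet is not herbivore.
[diet: carnivore, age: 21, habitat: forest, class: reptile, legs: 2]: In (diet is carnivore). [diet: herbivore, age: 20, habitat: swamp, class: insect, legs: 7]: Out (diet is herbivore). [diet: carnivore, age: 5, habitat: tundra, class: reptile, legs: 5]: In (diet is carnivore). [diet: herbivore, age: 16, habitat: swamp, class: mammal, legs: 3]: Out (diet is herbivore).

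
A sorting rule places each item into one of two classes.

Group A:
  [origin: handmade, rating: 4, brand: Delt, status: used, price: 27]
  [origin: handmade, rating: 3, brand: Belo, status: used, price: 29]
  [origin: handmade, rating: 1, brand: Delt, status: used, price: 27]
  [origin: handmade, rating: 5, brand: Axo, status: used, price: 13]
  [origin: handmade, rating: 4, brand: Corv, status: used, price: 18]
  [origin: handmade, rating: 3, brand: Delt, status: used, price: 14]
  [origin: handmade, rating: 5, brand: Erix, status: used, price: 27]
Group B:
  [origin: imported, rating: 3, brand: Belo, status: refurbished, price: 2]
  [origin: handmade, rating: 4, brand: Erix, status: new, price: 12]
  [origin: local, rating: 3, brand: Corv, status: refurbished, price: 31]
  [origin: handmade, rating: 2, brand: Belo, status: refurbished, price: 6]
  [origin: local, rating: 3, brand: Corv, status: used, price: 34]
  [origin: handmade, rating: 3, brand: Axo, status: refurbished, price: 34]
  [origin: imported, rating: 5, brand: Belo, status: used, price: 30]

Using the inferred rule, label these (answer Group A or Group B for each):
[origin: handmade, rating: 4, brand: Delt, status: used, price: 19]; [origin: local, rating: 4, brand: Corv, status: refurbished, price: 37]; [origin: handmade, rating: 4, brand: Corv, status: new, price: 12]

Group A, Group B, Group B

A rule that fits every label: status is used AND origin is handmade — true of each 'Group A' example, false of each 'Group B' one.
[origin: handmade, rating: 4, brand: Delt, status: used, price: 19]: Group A (status is used, origin is handmade). [origin: local, rating: 4, brand: Corv, status: refurbished, price: 37]: Group B (status is refurbished, origin is local). [origin: handmade, rating: 4, brand: Corv, status: new, price: 12]: Group B (status is new, origin is handmade).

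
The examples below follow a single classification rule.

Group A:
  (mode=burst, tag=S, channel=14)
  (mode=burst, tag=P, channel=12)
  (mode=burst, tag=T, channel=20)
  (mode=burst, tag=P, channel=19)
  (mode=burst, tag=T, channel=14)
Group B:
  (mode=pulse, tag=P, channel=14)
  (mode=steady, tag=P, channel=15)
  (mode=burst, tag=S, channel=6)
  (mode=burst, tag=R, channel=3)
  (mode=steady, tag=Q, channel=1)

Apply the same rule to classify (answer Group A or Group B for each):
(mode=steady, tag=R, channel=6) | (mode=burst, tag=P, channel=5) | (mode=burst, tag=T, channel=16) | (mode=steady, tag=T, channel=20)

Group B, Group B, Group A, Group B

One predicate separates the groups cleanly: mode is burst AND channel ≥ 12.
(mode=steady, tag=R, channel=6): Group B (mode is steady, channel = 6). (mode=burst, tag=P, channel=5): Group B (mode is burst, channel = 5). (mode=burst, tag=T, channel=16): Group A (mode is burst, channel = 16). (mode=steady, tag=T, channel=20): Group B (mode is steady, channel = 20).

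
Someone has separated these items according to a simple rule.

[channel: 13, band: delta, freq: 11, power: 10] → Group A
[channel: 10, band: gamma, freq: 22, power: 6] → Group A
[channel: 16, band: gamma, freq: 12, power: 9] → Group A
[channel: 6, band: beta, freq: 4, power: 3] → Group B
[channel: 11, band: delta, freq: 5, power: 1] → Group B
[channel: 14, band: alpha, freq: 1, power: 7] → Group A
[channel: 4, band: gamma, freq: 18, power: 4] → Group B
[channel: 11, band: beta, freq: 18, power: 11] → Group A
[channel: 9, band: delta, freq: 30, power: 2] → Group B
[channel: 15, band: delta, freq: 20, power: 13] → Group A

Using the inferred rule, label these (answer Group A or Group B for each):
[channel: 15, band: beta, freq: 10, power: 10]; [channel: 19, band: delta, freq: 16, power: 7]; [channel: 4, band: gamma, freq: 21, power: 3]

'Group A' ⟺ power ≥ 6.
[channel: 15, band: beta, freq: 10, power: 10]: Group A (power = 10). [channel: 19, band: delta, freq: 16, power: 7]: Group A (power = 7). [channel: 4, band: gamma, freq: 21, power: 3]: Group B (power = 3).

Group A, Group A, Group B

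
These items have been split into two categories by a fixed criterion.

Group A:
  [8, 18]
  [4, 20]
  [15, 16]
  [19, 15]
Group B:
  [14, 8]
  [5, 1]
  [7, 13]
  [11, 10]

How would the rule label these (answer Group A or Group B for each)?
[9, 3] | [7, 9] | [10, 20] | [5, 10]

The classifier is using: sum ≥ 24.

Group B, Group B, Group A, Group B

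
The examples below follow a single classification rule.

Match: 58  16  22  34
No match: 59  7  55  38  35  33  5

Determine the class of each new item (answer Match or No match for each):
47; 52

The rule appears to be: ≡ 4 (mod 6).
47 → 47 mod 6 = 5 → No match. 52 → 52 mod 6 = 4 → Match.

No match, Match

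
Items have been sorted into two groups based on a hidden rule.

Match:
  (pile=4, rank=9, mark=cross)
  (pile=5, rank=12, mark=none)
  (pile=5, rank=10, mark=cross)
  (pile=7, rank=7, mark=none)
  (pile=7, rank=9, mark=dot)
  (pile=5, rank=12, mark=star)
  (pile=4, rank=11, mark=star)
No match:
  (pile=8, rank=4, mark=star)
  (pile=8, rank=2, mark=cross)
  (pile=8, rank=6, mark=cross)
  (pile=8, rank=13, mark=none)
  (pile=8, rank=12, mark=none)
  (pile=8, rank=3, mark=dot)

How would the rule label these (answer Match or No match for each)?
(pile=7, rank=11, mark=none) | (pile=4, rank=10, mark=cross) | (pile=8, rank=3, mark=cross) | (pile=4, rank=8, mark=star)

Match, Match, No match, Match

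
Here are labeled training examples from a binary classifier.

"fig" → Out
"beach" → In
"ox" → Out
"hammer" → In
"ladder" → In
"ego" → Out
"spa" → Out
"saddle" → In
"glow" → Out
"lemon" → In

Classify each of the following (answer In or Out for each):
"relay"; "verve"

The common property of the 'In' items is: length ≥ 5. No 'Out' item has it.
"relay" — length 5, hence In. "verve" — length 5, hence In.

In, In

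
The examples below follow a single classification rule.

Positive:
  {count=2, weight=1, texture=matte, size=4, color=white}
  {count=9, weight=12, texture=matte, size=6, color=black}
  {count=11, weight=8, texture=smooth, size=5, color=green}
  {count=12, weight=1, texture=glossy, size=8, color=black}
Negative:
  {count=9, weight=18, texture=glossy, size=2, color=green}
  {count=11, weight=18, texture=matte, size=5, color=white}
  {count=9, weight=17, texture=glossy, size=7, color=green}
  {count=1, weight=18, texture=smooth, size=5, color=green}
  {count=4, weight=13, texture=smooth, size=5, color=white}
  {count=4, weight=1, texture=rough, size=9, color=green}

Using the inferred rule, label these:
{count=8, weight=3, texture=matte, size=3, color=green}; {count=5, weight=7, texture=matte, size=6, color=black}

All 'Positive' examples share one property — size ≤ 8 AND weight ≤ 12 — and every 'Negative' example lacks it.
{count=8, weight=3, texture=matte, size=3, color=green} → size = 3, weight = 3 → Positive.
{count=5, weight=7, texture=matte, size=6, color=black} → size = 6, weight = 7 → Positive.

Positive, Positive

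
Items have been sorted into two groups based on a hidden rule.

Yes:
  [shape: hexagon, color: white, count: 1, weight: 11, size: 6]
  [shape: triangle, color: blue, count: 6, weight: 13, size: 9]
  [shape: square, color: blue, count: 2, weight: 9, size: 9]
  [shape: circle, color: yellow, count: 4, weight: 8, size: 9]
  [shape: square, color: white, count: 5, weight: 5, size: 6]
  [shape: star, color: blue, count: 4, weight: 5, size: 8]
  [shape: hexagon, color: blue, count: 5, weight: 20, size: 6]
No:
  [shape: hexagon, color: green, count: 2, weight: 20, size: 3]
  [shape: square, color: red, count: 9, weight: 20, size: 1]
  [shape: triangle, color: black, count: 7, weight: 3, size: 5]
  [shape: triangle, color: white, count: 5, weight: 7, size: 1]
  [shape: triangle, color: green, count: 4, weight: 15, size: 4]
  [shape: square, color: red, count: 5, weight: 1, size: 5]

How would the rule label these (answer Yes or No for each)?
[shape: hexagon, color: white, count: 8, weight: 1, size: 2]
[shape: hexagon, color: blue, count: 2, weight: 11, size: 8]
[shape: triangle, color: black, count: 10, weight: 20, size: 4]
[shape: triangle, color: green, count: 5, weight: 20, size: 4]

No, Yes, No, No

One predicate separates the groups cleanly: size ≥ 6.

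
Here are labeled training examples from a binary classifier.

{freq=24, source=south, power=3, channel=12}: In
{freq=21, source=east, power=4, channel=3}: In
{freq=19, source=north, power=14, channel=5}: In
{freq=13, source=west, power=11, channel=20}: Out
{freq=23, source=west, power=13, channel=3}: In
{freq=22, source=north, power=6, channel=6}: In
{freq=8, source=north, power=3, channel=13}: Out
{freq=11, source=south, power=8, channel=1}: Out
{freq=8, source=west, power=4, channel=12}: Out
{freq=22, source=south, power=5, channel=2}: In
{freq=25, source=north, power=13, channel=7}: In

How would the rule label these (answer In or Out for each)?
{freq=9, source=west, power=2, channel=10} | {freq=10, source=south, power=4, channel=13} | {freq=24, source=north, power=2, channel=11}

The rule appears to be: freq ≥ 19.
{freq=9, source=west, power=2, channel=10}: Out (freq = 9).
{freq=10, source=south, power=4, channel=13}: Out (freq = 10).
{freq=24, source=north, power=2, channel=11}: In (freq = 24).

Out, Out, In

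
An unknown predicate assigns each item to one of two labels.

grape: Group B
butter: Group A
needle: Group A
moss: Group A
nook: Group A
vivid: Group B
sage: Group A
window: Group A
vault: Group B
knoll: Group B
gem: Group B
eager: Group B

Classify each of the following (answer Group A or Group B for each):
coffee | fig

Group A, Group B

A rule that fits every label: even length — true of each 'Group A' example, false of each 'Group B' one.
coffee — length 6, hence Group A.
fig — length 3, hence Group B.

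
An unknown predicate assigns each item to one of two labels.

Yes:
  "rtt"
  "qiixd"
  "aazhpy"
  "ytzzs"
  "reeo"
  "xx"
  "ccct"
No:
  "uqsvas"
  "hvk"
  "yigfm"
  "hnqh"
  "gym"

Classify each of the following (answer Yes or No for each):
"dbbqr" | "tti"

Yes, Yes

The pattern is that an item is 'Yes' exactly when: has a double letter.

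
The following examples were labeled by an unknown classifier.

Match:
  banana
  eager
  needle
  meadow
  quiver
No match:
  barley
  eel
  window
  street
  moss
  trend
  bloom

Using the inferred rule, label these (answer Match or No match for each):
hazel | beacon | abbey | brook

No match, Match, No match, No match

Every 'Match' example satisfies: has ≥ 3 vowels. None of the 'No match' examples do.
No match: hazel, since 2 vowels. Match: beacon, since 3 vowels. No match: abbey, since 2 vowels. No match: brook, since 2 vowels.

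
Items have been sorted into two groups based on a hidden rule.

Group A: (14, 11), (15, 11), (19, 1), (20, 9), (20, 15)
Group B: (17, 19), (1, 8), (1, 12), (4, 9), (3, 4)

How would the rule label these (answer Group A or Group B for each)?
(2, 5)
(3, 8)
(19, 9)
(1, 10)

Every 'Group A' example satisfies: first > second. None of the 'Group B' examples do.
(2, 5): 2 < 5 — fails this test, so Group B. (3, 8): 3 < 8 — fails this test, so Group B. (19, 9): 19 > 9 — meets the rule, so Group A. (1, 10): 1 < 10 — fails this test, so Group B.

Group B, Group B, Group A, Group B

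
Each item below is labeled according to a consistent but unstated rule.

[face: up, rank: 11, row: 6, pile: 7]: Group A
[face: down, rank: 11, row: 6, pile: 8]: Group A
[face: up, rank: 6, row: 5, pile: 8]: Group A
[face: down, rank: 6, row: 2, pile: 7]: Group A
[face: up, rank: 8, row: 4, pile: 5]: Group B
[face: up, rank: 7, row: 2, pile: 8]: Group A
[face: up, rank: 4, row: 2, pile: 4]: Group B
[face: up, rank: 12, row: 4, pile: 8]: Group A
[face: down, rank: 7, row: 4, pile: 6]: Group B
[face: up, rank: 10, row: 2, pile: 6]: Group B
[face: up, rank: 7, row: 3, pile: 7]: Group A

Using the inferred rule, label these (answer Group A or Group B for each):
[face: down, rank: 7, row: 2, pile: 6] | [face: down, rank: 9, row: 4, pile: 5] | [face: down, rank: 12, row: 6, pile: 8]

The classifier is using: pile ≥ 7.
[face: down, rank: 7, row: 2, pile: 6] → pile = 6 → Group B. [face: down, rank: 9, row: 4, pile: 5] → pile = 5 → Group B. [face: down, rank: 12, row: 6, pile: 8] → pile = 8 → Group A.

Group B, Group B, Group A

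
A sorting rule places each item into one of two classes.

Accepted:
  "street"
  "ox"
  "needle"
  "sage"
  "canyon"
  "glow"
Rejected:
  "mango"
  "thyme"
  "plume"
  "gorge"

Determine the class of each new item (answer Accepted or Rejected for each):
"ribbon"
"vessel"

Accepted, Accepted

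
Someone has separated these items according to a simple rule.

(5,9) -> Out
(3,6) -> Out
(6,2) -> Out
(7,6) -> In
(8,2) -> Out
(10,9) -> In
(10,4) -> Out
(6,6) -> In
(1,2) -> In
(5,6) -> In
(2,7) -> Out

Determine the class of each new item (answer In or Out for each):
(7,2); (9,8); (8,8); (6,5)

Rule: |first − second| ≤ 1. This holds for each 'In' example and fails for each 'Out' one.

Out, In, In, In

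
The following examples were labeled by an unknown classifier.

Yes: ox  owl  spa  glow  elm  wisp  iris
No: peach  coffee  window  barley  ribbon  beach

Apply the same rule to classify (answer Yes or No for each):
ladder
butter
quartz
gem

No, No, No, Yes

Rule: length ≤ 4. This holds for each 'Yes' example and fails for each 'No' one.
ladder: No (length 6). butter: No (length 6). quartz: No (length 6). gem: Yes (length 3).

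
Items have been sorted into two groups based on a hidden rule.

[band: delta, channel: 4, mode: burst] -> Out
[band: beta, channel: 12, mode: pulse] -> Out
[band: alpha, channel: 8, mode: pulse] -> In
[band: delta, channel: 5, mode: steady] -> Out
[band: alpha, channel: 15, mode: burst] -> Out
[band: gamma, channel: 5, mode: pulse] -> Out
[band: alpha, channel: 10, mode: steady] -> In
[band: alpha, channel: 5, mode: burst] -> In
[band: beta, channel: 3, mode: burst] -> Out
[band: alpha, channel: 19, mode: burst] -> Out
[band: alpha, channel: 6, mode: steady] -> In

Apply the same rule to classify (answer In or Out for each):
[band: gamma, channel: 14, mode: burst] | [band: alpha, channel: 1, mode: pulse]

Out, In

The distinguishing property — band is alpha AND channel ≤ 10 — holds for all the 'In' cases and none of the 'Out' cases.
Out: [band: gamma, channel: 14, mode: burst], since band is gamma, channel = 14.
In: [band: alpha, channel: 1, mode: pulse], since band is alpha, channel = 1.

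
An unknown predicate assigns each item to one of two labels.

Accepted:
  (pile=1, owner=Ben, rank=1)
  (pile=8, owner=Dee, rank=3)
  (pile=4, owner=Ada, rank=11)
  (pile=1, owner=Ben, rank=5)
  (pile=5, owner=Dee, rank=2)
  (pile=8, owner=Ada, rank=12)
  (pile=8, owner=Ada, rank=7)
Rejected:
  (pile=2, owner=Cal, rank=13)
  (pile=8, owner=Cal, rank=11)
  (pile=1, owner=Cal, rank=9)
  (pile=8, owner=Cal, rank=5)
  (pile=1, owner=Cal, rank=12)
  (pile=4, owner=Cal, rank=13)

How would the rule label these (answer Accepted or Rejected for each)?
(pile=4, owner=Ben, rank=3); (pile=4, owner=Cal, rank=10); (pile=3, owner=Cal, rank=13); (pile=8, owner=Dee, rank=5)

Accepted, Rejected, Rejected, Accepted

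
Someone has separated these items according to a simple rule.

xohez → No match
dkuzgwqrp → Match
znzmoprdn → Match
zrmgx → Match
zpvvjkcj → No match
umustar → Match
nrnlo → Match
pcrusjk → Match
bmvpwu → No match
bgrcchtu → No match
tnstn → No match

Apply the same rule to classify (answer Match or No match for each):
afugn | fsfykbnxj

The common property of the 'Match' items is: odd length AND contains 'r'. No 'No match' item has it.

No match, No match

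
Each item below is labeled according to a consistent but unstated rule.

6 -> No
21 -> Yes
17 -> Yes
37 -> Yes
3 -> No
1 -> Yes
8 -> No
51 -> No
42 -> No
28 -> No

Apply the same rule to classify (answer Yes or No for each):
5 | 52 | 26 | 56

Yes, No, No, No

The distinguishing property — ≡ 1 (mod 4) — holds for all the 'Yes' cases and none of the 'No' cases.
5 — 5 mod 4 = 1, hence Yes.
52 — 52 mod 4 = 0, hence No.
26 — 26 mod 4 = 2, hence No.
56 — 56 mod 4 = 0, hence No.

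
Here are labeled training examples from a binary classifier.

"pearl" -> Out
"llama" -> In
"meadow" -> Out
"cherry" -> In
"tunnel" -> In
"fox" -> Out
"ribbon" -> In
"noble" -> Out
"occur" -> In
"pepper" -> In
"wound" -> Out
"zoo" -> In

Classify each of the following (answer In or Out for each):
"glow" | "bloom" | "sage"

Out, In, Out

The pattern is that an item is 'In' exactly when: has a double letter.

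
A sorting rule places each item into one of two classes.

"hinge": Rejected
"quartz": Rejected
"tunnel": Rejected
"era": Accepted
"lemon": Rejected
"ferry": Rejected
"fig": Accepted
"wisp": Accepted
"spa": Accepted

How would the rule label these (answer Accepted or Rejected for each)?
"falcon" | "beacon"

Rejected, Rejected

A rule that fits every label: length ≤ 4 — true of each 'Accepted' example, false of each 'Rejected' one.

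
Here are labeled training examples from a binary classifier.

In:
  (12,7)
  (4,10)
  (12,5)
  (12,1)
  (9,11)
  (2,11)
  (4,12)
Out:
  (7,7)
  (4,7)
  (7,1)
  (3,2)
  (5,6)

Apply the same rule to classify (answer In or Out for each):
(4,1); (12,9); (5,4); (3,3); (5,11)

Out, In, Out, Out, In

Every 'In' example satisfies: max ≥ 9. None of the 'Out' examples do.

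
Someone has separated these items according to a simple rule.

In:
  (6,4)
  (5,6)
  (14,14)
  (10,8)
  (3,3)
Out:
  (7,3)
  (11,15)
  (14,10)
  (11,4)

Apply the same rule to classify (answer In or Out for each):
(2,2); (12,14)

'In' ⟺ |first − second| ≤ 2.
(2,2): |2−2| = 0, meets the rule → In.
(12,14): |12−14| = 2, meets the rule → In.

In, In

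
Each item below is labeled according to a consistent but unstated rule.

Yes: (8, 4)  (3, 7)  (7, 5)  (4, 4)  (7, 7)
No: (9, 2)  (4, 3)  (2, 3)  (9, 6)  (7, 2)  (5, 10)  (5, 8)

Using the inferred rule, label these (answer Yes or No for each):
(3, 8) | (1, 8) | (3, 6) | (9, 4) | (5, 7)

No, No, No, No, Yes

The distinguishing property — sum is even — holds for all the 'Yes' cases and none of the 'No' cases.
(3, 8): No (3+8 = 11). (1, 8): No (1+8 = 9). (3, 6): No (3+6 = 9). (9, 4): No (9+4 = 13). (5, 7): Yes (5+7 = 12).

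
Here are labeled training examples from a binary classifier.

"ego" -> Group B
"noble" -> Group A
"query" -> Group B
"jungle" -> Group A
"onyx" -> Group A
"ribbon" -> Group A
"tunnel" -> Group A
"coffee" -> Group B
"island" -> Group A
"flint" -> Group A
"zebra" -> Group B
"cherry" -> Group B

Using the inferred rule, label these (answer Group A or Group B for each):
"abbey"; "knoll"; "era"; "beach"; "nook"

Group B, Group A, Group B, Group B, Group A

Checking candidate rules against both groups, what survives is: contains 'n'.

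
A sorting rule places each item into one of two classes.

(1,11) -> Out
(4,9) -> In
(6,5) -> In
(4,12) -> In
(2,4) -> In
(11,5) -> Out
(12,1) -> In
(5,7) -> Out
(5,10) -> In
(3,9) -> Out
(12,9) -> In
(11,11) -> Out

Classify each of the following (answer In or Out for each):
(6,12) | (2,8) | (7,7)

'In' ⟺ product is even.
In: (6,12), since 6·12 = 72. In: (2,8), since 2·8 = 16. Out: (7,7), since 7·7 = 49.

In, In, Out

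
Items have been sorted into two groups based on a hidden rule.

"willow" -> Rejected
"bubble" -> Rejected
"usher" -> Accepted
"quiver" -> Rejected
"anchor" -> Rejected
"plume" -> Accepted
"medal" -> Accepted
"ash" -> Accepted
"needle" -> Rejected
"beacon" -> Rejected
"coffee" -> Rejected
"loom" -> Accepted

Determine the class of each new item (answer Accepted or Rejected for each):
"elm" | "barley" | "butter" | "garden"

The common property of the 'Accepted' items is: length ≤ 5. No 'Rejected' item has it.
"elm": length 3, matches → Accepted. "barley": length 6, doesn't match → Rejected. "butter": length 6, doesn't match → Rejected. "garden": length 6, doesn't match → Rejected.

Accepted, Rejected, Rejected, Rejected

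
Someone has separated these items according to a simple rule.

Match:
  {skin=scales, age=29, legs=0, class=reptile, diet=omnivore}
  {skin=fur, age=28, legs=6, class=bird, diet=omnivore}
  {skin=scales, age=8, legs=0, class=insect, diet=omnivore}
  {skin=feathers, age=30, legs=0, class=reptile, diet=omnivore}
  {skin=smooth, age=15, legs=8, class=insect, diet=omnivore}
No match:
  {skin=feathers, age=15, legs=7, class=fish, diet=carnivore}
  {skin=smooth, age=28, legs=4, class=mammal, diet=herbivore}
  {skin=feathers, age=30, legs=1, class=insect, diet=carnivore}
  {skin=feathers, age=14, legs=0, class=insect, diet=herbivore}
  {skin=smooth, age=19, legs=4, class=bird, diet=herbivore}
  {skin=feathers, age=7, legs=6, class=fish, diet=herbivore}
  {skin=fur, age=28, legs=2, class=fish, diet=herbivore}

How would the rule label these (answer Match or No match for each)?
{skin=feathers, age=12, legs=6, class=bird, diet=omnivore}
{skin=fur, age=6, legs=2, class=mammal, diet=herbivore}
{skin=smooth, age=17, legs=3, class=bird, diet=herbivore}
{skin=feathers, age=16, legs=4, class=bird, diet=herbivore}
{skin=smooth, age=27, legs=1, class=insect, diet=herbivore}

The pattern is that an item is 'Match' exactly when: diet is omnivore.

Match, No match, No match, No match, No match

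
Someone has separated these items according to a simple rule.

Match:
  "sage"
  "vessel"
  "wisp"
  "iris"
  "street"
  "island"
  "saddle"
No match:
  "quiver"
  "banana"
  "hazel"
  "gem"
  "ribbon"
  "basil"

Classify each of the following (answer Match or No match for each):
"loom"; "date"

No match, No match

The common property of the 'Match' items is: even length AND contains 's'. No 'No match' item has it.
"loom": length 4, no 's', doesn't qualify → No match. "date": length 4, no 's', doesn't qualify → No match.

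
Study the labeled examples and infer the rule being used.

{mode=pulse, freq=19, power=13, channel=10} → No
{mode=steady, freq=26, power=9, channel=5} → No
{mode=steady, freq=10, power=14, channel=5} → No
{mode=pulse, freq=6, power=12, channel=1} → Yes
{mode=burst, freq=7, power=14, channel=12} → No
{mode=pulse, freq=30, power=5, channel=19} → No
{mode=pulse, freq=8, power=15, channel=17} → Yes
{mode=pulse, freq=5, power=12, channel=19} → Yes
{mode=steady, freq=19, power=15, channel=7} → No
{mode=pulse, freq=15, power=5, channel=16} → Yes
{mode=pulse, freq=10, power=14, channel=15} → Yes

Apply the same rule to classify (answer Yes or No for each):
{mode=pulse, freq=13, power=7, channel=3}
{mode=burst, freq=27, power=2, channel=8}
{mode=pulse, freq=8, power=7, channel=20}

Yes, No, Yes

One predicate separates the groups cleanly: mode is pulse AND freq ≤ 15.
{mode=pulse, freq=13, power=7, channel=3}: mode is pulse, freq = 13, meets the rule → Yes.
{mode=burst, freq=27, power=2, channel=8}: mode is burst, freq = 27, does not pass → No.
{mode=pulse, freq=8, power=7, channel=20}: mode is pulse, freq = 8, meets the rule → Yes.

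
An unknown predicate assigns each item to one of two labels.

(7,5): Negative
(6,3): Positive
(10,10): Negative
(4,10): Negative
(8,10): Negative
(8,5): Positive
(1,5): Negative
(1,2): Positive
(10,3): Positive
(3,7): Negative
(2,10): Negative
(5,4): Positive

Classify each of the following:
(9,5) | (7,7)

Negative, Negative

The distinguishing property — sum is odd — holds for all the 'Positive' cases and none of the 'Negative' cases.
Negative: (9,5), since 9+5 = 14.
Negative: (7,7), since 7+7 = 14.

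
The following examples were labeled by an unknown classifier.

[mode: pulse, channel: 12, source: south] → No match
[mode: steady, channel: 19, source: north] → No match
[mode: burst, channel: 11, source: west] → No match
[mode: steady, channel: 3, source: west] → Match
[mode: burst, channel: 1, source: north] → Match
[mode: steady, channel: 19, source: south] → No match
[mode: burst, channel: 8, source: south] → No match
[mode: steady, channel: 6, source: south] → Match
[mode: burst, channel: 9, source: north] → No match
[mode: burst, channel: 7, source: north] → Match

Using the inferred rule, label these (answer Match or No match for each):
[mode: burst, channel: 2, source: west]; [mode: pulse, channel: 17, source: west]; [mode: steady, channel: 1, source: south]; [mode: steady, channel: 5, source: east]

Match, No match, Match, Match

The simplest hypothesis consistent with all the labels is: channel ≤ 7.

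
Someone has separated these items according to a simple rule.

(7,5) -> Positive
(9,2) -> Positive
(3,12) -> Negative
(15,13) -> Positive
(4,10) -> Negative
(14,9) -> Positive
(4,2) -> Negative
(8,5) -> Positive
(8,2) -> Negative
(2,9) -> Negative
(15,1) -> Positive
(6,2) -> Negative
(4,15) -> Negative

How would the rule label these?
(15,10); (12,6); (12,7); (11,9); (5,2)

All 'Positive' examples share one property — first > second AND sum ≥ 11 — and every 'Negative' example lacks it.
(15,10): Positive (15 > 10, 15+10 = 25). (12,6): Positive (12 > 6, 12+6 = 18). (12,7): Positive (12 > 7, 12+7 = 19). (11,9): Positive (11 > 9, 11+9 = 20). (5,2): Negative (5 > 2, 5+2 = 7).

Positive, Positive, Positive, Positive, Negative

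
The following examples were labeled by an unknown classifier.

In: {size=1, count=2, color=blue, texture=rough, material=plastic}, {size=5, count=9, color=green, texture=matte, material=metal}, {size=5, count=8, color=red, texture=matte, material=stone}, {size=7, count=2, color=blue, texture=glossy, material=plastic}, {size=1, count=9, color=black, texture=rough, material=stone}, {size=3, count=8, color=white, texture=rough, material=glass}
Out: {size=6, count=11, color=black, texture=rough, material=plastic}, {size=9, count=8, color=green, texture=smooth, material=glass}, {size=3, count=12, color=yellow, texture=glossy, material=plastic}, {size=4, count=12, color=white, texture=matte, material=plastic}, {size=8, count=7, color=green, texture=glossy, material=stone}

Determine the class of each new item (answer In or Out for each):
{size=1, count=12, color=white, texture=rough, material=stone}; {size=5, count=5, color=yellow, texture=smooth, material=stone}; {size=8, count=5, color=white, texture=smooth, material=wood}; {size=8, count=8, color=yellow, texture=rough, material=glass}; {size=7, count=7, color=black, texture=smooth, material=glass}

Out, In, Out, Out, In

'In' ⟺ count ≤ 9 AND size ≤ 7.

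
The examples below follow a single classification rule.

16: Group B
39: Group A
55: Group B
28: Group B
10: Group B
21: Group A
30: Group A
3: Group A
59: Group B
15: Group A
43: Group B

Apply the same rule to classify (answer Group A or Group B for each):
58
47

One predicate separates the groups cleanly: multiple of 3.
58: Group B (58 = 3·19 + 1). 47: Group B (47 = 3·15 + 2).

Group B, Group B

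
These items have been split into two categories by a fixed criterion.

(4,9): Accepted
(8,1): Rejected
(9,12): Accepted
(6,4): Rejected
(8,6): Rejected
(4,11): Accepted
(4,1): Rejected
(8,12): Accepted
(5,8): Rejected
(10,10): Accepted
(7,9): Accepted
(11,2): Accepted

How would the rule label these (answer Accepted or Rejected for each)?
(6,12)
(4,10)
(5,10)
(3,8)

Accepted, Accepted, Accepted, Rejected

The rule appears to be: max ≥ 9.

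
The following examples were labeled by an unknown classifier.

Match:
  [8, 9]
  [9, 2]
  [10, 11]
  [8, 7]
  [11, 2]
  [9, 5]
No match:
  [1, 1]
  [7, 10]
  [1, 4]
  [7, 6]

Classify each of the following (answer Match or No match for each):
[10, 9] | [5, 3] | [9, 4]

One predicate separates the groups cleanly: first ≥ 8.
[10, 9] → first 10 → Match. [5, 3] → first 5 → No match. [9, 4] → first 9 → Match.

Match, No match, Match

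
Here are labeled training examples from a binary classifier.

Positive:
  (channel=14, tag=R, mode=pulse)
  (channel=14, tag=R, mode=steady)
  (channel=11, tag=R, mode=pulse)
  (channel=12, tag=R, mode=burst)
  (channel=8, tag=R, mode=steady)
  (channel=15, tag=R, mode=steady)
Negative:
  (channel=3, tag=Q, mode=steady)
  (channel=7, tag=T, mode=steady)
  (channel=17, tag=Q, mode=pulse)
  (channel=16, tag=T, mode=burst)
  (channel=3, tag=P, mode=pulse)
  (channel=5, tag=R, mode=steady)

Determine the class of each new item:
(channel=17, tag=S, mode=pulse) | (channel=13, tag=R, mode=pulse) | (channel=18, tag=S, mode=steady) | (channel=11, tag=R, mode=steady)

The pattern is that an item is 'Positive' exactly when: tag is R AND channel ≥ 7.
(channel=17, tag=S, mode=pulse): tag is S, channel = 17, does not fit → Negative.
(channel=13, tag=R, mode=pulse): tag is R, channel = 13, passes → Positive.
(channel=18, tag=S, mode=steady): tag is S, channel = 18, does not fit → Negative.
(channel=11, tag=R, mode=steady): tag is R, channel = 11, passes → Positive.

Negative, Positive, Negative, Positive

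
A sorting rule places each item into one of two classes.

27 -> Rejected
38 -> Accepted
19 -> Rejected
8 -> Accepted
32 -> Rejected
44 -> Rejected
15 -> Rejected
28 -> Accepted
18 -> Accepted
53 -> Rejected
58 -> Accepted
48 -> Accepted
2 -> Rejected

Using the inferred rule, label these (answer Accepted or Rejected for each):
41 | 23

Rejected, Rejected

One predicate separates the groups cleanly: ends in digit 8.
41: last digit 1, fails this test → Rejected. 23: last digit 3, fails this test → Rejected.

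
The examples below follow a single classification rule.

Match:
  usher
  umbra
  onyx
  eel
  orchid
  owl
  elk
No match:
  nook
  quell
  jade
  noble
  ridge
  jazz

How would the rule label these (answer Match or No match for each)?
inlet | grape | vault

Match, No match, No match

Checking candidate rules against both groups, what survives is: starts with a vowel.
Match: inlet, since starts with 'i'. No match: grape, since starts with 'g'. No match: vault, since starts with 'v'.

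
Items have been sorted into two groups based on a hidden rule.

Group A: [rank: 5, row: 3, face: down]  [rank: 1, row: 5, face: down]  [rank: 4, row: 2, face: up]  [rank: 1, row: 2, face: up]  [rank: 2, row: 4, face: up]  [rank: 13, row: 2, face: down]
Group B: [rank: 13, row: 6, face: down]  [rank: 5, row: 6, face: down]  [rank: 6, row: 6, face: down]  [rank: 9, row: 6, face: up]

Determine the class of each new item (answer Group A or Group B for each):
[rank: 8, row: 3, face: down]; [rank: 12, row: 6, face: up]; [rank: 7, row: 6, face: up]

Group A, Group B, Group B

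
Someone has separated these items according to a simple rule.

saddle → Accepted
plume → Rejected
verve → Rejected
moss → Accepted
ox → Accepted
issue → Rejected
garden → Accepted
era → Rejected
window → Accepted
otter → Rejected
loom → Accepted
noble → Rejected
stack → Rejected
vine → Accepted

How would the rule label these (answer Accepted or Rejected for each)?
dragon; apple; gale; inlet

Comparing the two groups points to one rule — even length.
dragon — length 6, hence Accepted. apple — length 5, hence Rejected. gale — length 4, hence Accepted. inlet — length 5, hence Rejected.

Accepted, Rejected, Accepted, Rejected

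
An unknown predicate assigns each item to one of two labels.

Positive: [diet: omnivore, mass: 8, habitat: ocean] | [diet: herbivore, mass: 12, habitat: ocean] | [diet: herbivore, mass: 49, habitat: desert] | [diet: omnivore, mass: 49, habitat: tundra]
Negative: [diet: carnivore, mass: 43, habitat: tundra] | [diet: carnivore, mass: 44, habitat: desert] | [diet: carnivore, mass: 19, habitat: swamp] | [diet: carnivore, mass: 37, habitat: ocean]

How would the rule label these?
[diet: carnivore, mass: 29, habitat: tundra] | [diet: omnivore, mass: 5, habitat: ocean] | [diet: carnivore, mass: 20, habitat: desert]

The distinguishing property — diet is not carnivore — holds for all the 'Positive' cases and none of the 'Negative' cases.
[diet: carnivore, mass: 29, habitat: tundra]: diet is carnivore, doesn't qualify → Negative. [diet: omnivore, mass: 5, habitat: ocean]: diet is omnivore, matches → Positive. [diet: carnivore, mass: 20, habitat: desert]: diet is carnivore, doesn't qualify → Negative.

Negative, Positive, Negative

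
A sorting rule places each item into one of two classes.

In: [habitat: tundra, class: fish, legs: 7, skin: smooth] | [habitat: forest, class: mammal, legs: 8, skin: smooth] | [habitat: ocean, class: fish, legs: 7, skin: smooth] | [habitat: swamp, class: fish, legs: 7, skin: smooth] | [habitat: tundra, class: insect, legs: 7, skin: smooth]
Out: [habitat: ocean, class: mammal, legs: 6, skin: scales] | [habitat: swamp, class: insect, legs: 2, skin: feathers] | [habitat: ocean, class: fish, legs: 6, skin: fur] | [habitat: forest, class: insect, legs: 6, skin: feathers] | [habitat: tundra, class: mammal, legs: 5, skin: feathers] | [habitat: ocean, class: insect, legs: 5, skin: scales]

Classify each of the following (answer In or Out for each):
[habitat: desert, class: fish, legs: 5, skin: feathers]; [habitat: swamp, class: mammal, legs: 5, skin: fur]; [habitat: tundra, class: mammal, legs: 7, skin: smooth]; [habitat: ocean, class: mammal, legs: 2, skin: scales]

Out, Out, In, Out

The common property of the 'In' items is: skin is smooth. No 'Out' item has it.
[habitat: desert, class: fish, legs: 5, skin: feathers] — skin is feathers, hence Out.
[habitat: swamp, class: mammal, legs: 5, skin: fur] — skin is fur, hence Out.
[habitat: tundra, class: mammal, legs: 7, skin: smooth] — skin is smooth, hence In.
[habitat: ocean, class: mammal, legs: 2, skin: scales] — skin is scales, hence Out.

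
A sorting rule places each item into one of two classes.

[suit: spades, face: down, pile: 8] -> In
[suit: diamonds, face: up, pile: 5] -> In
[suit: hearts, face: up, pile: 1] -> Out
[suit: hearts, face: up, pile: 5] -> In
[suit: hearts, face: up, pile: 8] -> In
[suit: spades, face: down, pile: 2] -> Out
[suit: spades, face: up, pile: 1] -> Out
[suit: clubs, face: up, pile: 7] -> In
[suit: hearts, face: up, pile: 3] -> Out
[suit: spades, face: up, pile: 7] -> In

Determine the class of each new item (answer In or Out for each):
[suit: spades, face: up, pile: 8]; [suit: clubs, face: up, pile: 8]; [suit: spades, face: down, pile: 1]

In, In, Out

The pattern is that an item is 'In' exactly when: pile ≥ 5.
In: [suit: spades, face: up, pile: 8], since pile = 8. In: [suit: clubs, face: up, pile: 8], since pile = 8. Out: [suit: spades, face: down, pile: 1], since pile = 1.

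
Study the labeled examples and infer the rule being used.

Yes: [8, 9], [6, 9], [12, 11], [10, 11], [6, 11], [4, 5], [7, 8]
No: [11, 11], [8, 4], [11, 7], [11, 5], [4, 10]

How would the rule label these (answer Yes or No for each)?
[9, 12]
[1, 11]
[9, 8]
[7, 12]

'Yes' ⟺ sum is odd.

Yes, No, Yes, Yes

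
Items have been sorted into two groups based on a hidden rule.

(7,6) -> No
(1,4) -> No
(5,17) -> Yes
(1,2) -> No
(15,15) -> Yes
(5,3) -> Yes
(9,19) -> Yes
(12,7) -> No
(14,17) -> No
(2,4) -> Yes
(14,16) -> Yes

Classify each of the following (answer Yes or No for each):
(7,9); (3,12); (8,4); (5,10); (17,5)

Yes, No, Yes, No, Yes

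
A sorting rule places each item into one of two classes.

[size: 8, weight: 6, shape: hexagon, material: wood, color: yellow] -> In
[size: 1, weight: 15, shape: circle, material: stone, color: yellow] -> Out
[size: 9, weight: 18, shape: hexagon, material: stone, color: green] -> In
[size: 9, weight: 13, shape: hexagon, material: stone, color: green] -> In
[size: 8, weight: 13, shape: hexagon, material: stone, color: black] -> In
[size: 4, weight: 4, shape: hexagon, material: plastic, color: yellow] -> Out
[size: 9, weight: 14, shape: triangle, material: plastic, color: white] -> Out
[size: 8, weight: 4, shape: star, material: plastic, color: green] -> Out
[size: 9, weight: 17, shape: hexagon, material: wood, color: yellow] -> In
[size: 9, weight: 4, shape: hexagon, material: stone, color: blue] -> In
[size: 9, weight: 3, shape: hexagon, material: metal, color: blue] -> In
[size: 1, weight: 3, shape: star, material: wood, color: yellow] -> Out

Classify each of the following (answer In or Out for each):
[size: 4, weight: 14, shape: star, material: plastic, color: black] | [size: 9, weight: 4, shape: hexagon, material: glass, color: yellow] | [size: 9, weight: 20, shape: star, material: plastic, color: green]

The pattern is that an item is 'In' exactly when: shape is hexagon AND size ≥ 8.

Out, In, Out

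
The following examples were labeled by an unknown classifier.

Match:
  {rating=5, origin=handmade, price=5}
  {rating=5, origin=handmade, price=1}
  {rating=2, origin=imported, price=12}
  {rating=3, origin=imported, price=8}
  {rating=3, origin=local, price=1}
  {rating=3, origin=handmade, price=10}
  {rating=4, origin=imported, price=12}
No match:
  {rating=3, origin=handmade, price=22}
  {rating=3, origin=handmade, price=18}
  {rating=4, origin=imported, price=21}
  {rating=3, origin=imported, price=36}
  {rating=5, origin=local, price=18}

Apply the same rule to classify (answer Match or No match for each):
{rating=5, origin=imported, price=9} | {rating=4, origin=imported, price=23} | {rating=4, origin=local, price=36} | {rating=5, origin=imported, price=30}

Match, No match, No match, No match

Rule: price ≤ 12. This holds for each 'Match' example and fails for each 'No match' one.
Match: {rating=5, origin=imported, price=9}, since price = 9. No match: {rating=4, origin=imported, price=23}, since price = 23. No match: {rating=4, origin=local, price=36}, since price = 36. No match: {rating=5, origin=imported, price=30}, since price = 30.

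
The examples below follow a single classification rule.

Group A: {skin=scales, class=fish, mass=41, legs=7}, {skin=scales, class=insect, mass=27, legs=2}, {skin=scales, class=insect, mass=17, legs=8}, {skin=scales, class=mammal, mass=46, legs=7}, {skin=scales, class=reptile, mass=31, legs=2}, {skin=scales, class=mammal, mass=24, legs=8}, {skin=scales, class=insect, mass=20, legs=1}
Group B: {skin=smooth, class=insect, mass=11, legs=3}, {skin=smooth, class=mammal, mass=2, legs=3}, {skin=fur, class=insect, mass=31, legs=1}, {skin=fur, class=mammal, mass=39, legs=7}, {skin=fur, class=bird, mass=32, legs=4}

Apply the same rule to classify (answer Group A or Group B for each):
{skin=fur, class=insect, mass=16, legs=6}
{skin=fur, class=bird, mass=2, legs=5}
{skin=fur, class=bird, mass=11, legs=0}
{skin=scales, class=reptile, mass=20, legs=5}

Comparing the two groups points to one rule — skin is scales.

Group B, Group B, Group B, Group A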